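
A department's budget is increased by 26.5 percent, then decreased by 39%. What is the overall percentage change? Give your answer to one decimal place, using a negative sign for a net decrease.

-22.8%

A 26.5% increase multiplies by 1.265.
Then a 39% decrease: 1.265 × 0.61 = 0.77165.
Overall factor 0.77165, i.e. -22.8%.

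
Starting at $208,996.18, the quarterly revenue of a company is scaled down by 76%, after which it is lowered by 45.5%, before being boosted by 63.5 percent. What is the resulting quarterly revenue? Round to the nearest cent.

Each change multiplies by a factor: 0.24 × 0.545 × 1.635 = 0.213858.
$208,996.18 × 0.213858 = $44695.50506244 ≈ $44,695.51.

$44,695.51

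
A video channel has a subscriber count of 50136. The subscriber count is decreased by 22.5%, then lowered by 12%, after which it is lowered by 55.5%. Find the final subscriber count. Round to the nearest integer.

Each change multiplies by a factor: 0.775 × 0.88 × 0.445 = 0.30349.
50136 × 0.30349 = 15215.77464 ≈ 15216.

15216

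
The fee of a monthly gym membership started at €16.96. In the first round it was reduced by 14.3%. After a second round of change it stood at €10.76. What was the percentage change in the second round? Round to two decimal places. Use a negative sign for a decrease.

-25.97%

After the first round: €16.96 × 0.857 = €14.53472.
Second-round multiplier: €10.76 ÷ €14.53472 ≈ 0.740296.
That is a change of -25.97%.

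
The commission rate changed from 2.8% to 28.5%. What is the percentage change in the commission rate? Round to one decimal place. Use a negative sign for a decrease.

The change is 28.5 − 2.8 = 25.7 percentage points.
Relative to the original 2.8%, that is 25.7 ÷ 2.8 ≈ 917.9%.

917.9%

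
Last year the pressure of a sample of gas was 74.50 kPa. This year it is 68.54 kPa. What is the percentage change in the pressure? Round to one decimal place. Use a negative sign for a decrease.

-8.0%

Change: 68.54 − 74.50 = -5.96.
Relative to the original: -5.96 ÷ 74.50 = -8.0%.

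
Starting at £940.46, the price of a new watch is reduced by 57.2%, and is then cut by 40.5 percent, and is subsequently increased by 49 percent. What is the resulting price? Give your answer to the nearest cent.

£356.85

After the 57.2% decrease: £940.46 × 0.428 = £402.51688.
After the 40.5% decrease: £402.51688 × 0.595 = £239.4975436.
After the 49% increase: £239.4975436 × 1.49 = £356.851339964 ≈ £356.85.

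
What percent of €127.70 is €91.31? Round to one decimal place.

71.5%

€91.31 ÷ €127.70 ≈ 71.5%.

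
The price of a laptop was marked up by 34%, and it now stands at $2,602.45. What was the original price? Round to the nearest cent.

$1,942.13

The overall multiplier applied was 1.34.
So the original price was $2,602.45 ÷ 1.34 ≈ $1,942.13.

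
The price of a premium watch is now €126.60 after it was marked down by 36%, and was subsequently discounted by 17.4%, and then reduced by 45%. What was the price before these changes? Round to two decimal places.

The overall multiplier applied was 0.64 × 0.826 × 0.55 = 0.290752.
So the original price was €126.60 ÷ 0.290752 ≈ €435.42.

€435.42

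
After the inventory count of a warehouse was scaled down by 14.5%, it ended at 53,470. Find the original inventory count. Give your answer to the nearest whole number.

62,538

The overall multiplier applied was 0.855.
So the original inventory count was 53,470 ÷ 0.855 ≈ 62,538.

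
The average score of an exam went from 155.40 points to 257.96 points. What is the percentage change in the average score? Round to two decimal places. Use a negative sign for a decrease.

Change: 257.96 − 155.40 = 102.56.
Relative to the original: 102.56 ÷ 155.40 ≈ 66.00%.

66.00%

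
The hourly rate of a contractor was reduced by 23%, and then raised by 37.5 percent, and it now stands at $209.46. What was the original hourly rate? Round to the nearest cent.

$197.84

The overall multiplier applied was 0.77 × 1.375 = 1.05875.
So the original hourly rate was $209.46 ÷ 1.05875 ≈ $197.84.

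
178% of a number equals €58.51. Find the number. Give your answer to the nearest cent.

€58.51 ÷ 1.78 ≈ €32.87.

€32.87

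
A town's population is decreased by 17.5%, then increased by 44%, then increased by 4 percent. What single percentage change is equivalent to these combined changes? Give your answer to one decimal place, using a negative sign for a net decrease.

A 17.5% decrease multiplies by 0.825.
Then a 44% increase: 0.825 × 1.44 = 1.188.
Then a 4% increase: 1.188 × 1.04 = 1.23552.
Overall factor 1.23552, i.e. 23.6%.

23.6%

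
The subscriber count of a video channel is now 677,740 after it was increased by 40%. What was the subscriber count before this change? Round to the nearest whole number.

484,100

The overall multiplier applied was 1.4.
So the original subscriber count was 677,740 ÷ 1.4 = 484,100.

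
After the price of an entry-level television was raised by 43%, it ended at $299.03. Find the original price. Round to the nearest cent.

The overall multiplier applied was 1.43.
So the original price was $299.03 ÷ 1.43 ≈ $209.11.

$209.11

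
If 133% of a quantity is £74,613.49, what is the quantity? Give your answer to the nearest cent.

£74,613.49 ÷ 1.33 ≈ £56,100.37.

£56,100.37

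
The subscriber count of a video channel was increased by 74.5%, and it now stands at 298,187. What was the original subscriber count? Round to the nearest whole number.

The overall multiplier applied was 1.745.
So the original subscriber count was 298,187 ÷ 1.745 ≈ 170,881.

170,881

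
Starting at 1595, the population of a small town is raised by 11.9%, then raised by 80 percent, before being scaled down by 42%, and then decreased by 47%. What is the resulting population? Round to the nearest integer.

Each change multiplies by a factor: 1.119 × 1.8 × 0.58 × 0.53 = 0.61916508.
1595 × 0.61916508 = 987.5683026 ≈ 988.

988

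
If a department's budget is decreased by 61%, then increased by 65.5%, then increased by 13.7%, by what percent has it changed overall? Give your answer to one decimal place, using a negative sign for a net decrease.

A 61% decrease multiplies by 0.39.
Then a 65.5% increase: 0.39 × 1.655 = 0.64545.
Then a 13.7% increase: 0.64545 × 1.137 = 0.73387665.
Overall factor 0.73387665, i.e. -26.6%.

-26.6%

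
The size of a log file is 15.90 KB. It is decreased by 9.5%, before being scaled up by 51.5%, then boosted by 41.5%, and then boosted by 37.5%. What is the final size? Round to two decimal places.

After the 9.5% decrease: 15.90 × 0.905 = 14.3895.
Apply the 51.5% increase: 14.3895 × 1.515 = 21.8000925.
41.5% increase: 21.8000925 × 1.415 = 30.8471308875.
After the 37.5% increase: 30.8471308875 × 1.375 = 42.4148049703125 ≈ 42.41.

42.41 KB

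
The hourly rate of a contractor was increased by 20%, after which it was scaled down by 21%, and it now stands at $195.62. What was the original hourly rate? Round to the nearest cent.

The overall multiplier applied was 1.2 × 0.79 = 0.948.
So the original hourly rate was $195.62 ÷ 0.948 ≈ $206.35.

$206.35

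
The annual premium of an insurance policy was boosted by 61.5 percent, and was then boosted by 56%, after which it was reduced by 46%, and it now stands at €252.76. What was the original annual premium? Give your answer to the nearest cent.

€185.79

Undoing the 46% decrease: €252.76 ÷ 0.54 ≈ €468.074074.
Undoing the 56% increase: €468.074074 ÷ 1.56 ≈ €300.047483.
Undoing the 61.5% increase: €300.047483 ÷ 1.615 ≈ €185.79.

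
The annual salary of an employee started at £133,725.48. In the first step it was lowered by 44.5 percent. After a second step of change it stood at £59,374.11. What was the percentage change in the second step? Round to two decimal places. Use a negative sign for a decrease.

-20.00%

After the first step: £133,725.48 × 0.555 = £74217.6414.
Second-step multiplier: £59,374.11 ÷ £74217.6414 ≈ 0.8.
That is a change of -20.00%.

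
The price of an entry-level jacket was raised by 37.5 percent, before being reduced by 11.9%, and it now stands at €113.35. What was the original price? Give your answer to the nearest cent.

€93.57

The overall multiplier applied was 1.375 × 0.881 = 1.211375.
So the original price was €113.35 ÷ 1.211375 ≈ €93.57.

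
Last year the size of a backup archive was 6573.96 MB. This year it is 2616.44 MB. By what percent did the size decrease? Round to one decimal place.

Change: 2616.44 − 6573.96 = -3957.52.
Relative to the original: -3957.52 ÷ 6573.96 ≈ -60.2%.
So the size decreased by 60.2%.

60.2%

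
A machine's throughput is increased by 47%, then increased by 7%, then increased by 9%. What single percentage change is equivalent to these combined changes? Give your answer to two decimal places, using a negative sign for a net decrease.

A 47% increase multiplies by 1.47.
Then a 7% increase: 1.47 × 1.07 = 1.5729.
Then a 9% increase: 1.5729 × 1.09 = 1.714461.
Overall factor 1.714461, i.e. 71.45%.

71.45%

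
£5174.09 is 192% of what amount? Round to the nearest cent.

£5174.09 ÷ 1.92 ≈ £2694.84.

£2694.84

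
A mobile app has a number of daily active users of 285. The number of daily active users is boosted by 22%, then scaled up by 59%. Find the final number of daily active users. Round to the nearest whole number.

553

After the 22% increase: 285 × 1.22 = 347.7.
59% increase: 347.7 × 1.59 = 552.843 ≈ 553.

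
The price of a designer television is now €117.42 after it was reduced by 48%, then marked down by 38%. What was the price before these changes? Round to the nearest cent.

The overall multiplier applied was 0.52 × 0.62 = 0.3224.
So the original price was €117.42 ÷ 0.3224 ≈ €364.21.

€364.21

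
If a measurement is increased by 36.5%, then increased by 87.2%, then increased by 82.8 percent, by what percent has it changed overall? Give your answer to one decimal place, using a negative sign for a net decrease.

367.1%

The combined multiplier is 1.365 × 1.872 × 1.828 = 4.67105184.
That corresponds to an increase of 367.1%.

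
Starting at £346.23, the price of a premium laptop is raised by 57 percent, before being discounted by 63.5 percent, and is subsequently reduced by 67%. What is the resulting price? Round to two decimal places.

£65.47

Each change multiplies by a factor: 1.57 × 0.365 × 0.33 = 0.1891065.
£346.23 × 0.1891065 = £65.474343495 ≈ £65.47.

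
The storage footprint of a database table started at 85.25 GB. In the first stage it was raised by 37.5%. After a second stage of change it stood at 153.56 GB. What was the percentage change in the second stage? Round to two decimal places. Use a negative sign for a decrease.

31.00%

After the first stage: 85.25 × 1.375 = 117.21875.
Second-stage multiplier: 153.56 ÷ 117.21875 ≈ 1.310029.
That is a change of 31.00%.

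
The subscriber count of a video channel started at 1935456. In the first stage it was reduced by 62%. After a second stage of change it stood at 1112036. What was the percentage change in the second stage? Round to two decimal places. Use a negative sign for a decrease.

51.20%

After the first stage: 1935456 × 0.38 = 735473.28.
Second-stage multiplier: 1112036 ÷ 735473.28 ≈ 1.512001.
That is a change of 51.20%.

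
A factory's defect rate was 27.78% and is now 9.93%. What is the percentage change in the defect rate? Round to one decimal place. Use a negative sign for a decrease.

The change is 9.93 − 27.78 = -17.85 percentage points.
Relative to the original 27.78%, that is -17.85 ÷ 27.78 ≈ -64.3%.

-64.3%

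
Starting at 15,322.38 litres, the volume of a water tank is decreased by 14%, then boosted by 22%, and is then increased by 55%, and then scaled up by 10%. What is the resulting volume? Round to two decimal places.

27,409.99 litres

After the 14% decrease: 15,322.38 × 0.86 = 13177.2468.
Apply the 22% increase: 13177.2468 × 1.22 = 16076.241096.
After the 55% increase: 16076.241096 × 1.55 = 24918.1736988.
Apply the 10% increase: 24918.1736988 × 1.1 = 27409.99106868 ≈ 27,409.99.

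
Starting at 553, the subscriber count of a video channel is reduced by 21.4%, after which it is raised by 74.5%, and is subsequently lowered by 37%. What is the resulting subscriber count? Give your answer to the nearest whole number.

478

21.4% decrease: 553 × 0.786 = 434.658.
74.5% increase: 434.658 × 1.745 = 758.47821.
Apply the 37% decrease: 758.47821 × 0.63 = 477.8412723 ≈ 478.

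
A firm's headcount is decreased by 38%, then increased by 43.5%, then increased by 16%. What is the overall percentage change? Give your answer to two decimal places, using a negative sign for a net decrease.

A 38% decrease multiplies by 0.62.
Then a 43.5% increase: 0.62 × 1.435 = 0.8897.
Then a 16% increase: 0.8897 × 1.16 = 1.032052.
Overall factor 1.032052, i.e. 3.21%.

3.21%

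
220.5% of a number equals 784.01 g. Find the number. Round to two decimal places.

784.01 g ÷ 2.205 ≈ 355.56 g.

355.56 g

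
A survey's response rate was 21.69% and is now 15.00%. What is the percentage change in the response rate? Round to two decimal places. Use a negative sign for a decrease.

-30.84%

The change is 15.00 − 21.69 = -6.69 percentage points.
Relative to the original 21.69%, that is -6.69 ÷ 21.69 ≈ -30.84%.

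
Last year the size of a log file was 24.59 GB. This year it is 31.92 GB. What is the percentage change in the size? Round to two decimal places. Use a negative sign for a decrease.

Change: 31.92 − 24.59 = 7.33.
Relative to the original: 7.33 ÷ 24.59 ≈ 29.81%.

29.81%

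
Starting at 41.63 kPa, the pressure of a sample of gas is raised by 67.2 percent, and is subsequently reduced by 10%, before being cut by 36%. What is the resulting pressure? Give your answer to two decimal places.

Apply the 67.2% increase: 41.63 × 1.672 = 69.60536.
10% decrease: 69.60536 × 0.9 = 62.644824.
36% decrease: 62.644824 × 0.64 = 40.09268736 ≈ 40.09.

40.09 kPa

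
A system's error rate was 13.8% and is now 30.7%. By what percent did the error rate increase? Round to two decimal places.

The change is 30.7 − 13.8 = 16.9 percentage points.
Relative to the original 13.8%, that is 16.9 ÷ 13.8 ≈ 122.46%.
So the error rate rose by 122.46%.

122.46%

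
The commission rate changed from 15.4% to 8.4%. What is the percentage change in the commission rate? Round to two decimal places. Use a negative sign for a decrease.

The change is 8.4 − 15.4 = -7.0 percentage points.
Relative to the original 15.4%, that is -7.0 ÷ 15.4 ≈ -45.45%.

-45.45%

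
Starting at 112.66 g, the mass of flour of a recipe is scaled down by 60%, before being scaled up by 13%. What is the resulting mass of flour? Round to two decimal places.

50.92 g

Each change multiplies by a factor: 0.4 × 1.13 = 0.452.
112.66 × 0.452 = 50.92232 ≈ 50.92.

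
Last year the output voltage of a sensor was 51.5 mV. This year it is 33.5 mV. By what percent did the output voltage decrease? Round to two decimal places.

34.95%

Change: 33.5 − 51.5 = -18.0.
Relative to the original: -18.0 ÷ 51.5 ≈ -34.95%.
So the output voltage decreased by 34.95%.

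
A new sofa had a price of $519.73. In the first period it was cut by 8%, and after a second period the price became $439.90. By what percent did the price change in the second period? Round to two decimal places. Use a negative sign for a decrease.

-8.00%

After the first period: $519.73 × 0.92 = $478.1516.
Second-period multiplier: $439.90 ÷ $478.1516 ≈ 0.920001.
That is a change of -8.00%.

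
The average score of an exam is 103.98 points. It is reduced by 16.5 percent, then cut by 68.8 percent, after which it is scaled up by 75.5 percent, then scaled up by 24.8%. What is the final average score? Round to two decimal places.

59.33 points

16.5% decrease: 103.98 × 0.835 = 86.8233.
Apply the 68.8% decrease: 86.8233 × 0.312 = 27.0888696.
75.5% increase: 27.0888696 × 1.755 = 47.540966148.
Apply the 24.8% increase: 47.540966148 × 1.248 = 59.331125752704 ≈ 59.33.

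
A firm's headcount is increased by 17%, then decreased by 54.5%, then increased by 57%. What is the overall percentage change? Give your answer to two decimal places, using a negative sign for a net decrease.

-16.42%

A 17% increase multiplies by 1.17.
Then a 54.5% decrease: 1.17 × 0.455 = 0.53235.
Then a 57% increase: 0.53235 × 1.57 = 0.8357895.
Overall factor 0.8357895, i.e. -16.42%.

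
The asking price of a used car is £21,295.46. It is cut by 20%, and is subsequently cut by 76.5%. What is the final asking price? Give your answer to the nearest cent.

£4,003.55

Each change multiplies by a factor: 0.8 × 0.235 = 0.188.
£21,295.46 × 0.188 = £4003.54648 ≈ £4,003.55.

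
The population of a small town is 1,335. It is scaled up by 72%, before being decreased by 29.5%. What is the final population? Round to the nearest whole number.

1,619

Each change multiplies by a factor: 1.72 × 0.705 = 1.2126.
1,335 × 1.2126 = 1618.821 ≈ 1,619.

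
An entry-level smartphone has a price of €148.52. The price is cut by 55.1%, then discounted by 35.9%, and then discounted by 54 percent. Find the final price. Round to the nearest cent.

Apply the 55.1% decrease: €148.52 × 0.449 = €66.68548.
After the 35.9% decrease: €66.68548 × 0.641 = €42.74539268.
54% decrease: €42.74539268 × 0.46 = €19.6628806328 ≈ €19.66.

€19.66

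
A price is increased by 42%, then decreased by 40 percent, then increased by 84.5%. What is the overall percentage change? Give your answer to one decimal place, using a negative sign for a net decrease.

57.2%

A 42% increase multiplies by 1.42.
Then a 40% decrease: 1.42 × 0.6 = 0.852.
Then an 84.5% increase: 0.852 × 1.845 = 1.57194.
Overall factor 1.57194, i.e. 57.2%.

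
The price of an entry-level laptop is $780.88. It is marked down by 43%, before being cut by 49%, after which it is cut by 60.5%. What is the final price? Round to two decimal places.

$89.67

43% decrease: $780.88 × 0.57 = $445.1016.
Apply the 49% decrease: $445.1016 × 0.51 = $227.001816.
60.5% decrease: $227.001816 × 0.395 = $89.66571732 ≈ $89.67.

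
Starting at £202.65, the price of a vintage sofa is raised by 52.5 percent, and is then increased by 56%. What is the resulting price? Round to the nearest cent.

Each change multiplies by a factor: 1.525 × 1.56 = 2.379.
£202.65 × 2.379 = £482.10435 ≈ £482.10.

£482.10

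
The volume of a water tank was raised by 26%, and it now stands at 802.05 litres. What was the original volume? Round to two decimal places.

The overall multiplier applied was 1.26.
So the original volume was 802.05 ÷ 1.26 ≈ 636.55 litres.

636.55 litres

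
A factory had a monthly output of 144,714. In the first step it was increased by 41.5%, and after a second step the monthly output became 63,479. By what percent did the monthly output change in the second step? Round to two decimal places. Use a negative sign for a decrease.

-69.00%

After the first step: 144,714 × 1.415 = 204770.31.
Second-step multiplier: 63,479 ÷ 204770.31 ≈ 0.310001.
That is a change of -69.00%.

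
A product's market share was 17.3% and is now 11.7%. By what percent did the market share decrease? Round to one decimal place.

The change is 11.7 − 17.3 = -5.6 percentage points.
Relative to the original 17.3%, that is -5.6 ÷ 17.3 ≈ -32.4%.
So the market share fell by 32.4%.

32.4%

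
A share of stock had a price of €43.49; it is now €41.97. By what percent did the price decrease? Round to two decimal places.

3.50%

Change: €41.97 − €43.49 = -€1.52.
Relative to the original: -€1.52 ÷ €43.49 ≈ -3.50%.
So the price decreased by 3.50%.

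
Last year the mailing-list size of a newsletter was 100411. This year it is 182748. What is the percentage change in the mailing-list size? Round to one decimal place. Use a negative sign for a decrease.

Change: 182748 − 100411 = 82337.
Relative to the original: 82337 ÷ 100411 ≈ 82.0%.

82.0%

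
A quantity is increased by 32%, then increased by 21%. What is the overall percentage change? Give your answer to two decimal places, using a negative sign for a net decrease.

59.72%

A 32% increase multiplies by 1.32.
Then a 21% increase: 1.32 × 1.21 = 1.5972.
Overall factor 1.5972, i.e. 59.72%.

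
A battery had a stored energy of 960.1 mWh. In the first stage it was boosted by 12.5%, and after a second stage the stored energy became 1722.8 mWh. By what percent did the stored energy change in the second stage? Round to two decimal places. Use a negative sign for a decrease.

After the first stage: 960.1 × 1.125 = 1080.1125.
Second-stage multiplier: 1722.8 ÷ 1080.1125 ≈ 1.595019.
That is a change of 59.50%.

59.50%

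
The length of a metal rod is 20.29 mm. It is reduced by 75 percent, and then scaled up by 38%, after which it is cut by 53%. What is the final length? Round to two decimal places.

Each change multiplies by a factor: 0.25 × 1.38 × 0.47 = 0.16215.
20.29 × 0.16215 = 3.2900235 ≈ 3.29.

3.29 mm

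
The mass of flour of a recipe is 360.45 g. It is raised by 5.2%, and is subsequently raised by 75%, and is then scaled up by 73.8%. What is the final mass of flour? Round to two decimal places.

1153.32 g

Each change multiplies by a factor: 1.052 × 1.75 × 1.738 = 3.199658.
360.45 × 3.199658 = 1153.3167261 ≈ 1153.32.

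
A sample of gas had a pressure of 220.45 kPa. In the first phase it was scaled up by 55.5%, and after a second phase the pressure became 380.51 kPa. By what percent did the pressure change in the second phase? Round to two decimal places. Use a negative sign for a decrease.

After the first phase: 220.45 × 1.555 = 342.79975.
Second-phase multiplier: 380.51 ÷ 342.79975 ≈ 1.110007.
That is a change of 11.00%.

11.00%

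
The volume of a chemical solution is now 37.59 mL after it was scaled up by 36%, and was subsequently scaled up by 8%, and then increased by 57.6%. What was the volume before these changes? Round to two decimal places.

Undoing the 57.6% increase: 37.59 ÷ 1.576 ≈ 23.851523.
Undoing the 8% increase: 23.851523 ÷ 1.08 ≈ 22.084744.
Undoing the 36% increase: 22.084744 ÷ 1.36 ≈ 16.24 mL.

16.24 mL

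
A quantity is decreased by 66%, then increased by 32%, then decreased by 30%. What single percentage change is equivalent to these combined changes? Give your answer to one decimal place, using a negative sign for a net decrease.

A 66% decrease multiplies by 0.34.
Then a 32% increase: 0.34 × 1.32 = 0.4488.
Then a 30% decrease: 0.4488 × 0.7 = 0.31416.
Overall factor 0.31416, i.e. -68.6%.

-68.6%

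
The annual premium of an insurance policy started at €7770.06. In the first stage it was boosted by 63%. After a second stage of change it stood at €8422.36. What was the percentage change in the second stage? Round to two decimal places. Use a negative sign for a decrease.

-33.50%

After the first stage: €7770.06 × 1.63 = €12665.1978.
Second-stage multiplier: €8422.36 ÷ €12665.1978 ≈ 0.665.
That is a change of -33.50%.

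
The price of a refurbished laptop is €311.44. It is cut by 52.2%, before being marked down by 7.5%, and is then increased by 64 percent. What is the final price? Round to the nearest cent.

Each change multiplies by a factor: 0.478 × 0.925 × 1.64 = 0.725126.
€311.44 × 0.725126 = €225.83324144 ≈ €225.83.

€225.83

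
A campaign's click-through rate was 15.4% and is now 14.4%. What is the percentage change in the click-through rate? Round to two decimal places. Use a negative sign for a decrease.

The change is 14.4 − 15.4 = -1.0 percentage points.
Relative to the original 15.4%, that is -1.0 ÷ 15.4 ≈ -6.49%.

-6.49%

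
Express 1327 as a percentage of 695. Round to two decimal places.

190.94%

1327 ÷ 695 ≈ 190.94%.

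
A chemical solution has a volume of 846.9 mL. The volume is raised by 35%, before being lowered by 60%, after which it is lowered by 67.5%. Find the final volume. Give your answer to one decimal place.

148.6 mL

Each change multiplies by a factor: 1.35 × 0.4 × 0.325 = 0.1755.
846.9 × 0.1755 = 148.63095 ≈ 148.6.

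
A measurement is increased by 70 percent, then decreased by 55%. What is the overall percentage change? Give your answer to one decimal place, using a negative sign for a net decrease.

-23.5%

A 70% increase multiplies by 1.7.
Then a 55% decrease: 1.7 × 0.45 = 0.765.
Overall factor 0.765, i.e. -23.5%.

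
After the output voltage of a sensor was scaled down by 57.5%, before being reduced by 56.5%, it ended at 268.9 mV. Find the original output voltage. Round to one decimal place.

The overall multiplier applied was 0.425 × 0.435 = 0.184875.
So the original output voltage was 268.9 ÷ 0.184875 ≈ 1454.5 mV.

1454.5 mV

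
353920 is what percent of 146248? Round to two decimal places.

353920 ÷ 146248 ≈ 242.00%.

242.00%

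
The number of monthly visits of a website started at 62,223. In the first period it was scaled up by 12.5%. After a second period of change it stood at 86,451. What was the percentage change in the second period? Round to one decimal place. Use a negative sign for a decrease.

23.5%

After the first period: 62,223 × 1.125 = 70000.875.
Second-period multiplier: 86,451 ÷ 70000.875 ≈ 1.235.
That is a change of 23.5%.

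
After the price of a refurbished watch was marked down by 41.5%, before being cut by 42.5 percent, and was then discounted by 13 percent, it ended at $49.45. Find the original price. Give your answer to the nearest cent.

$168.98

Undoing the 13% decrease: $49.45 ÷ 0.87 ≈ $56.83908.
Undoing the 42.5% decrease: $56.83908 ÷ 0.575 ≈ $98.850574.
Undoing the 41.5% decrease: $98.850574 ÷ 0.585 ≈ $168.98.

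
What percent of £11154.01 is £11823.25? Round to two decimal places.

106.00%

£11823.25 ÷ £11154.01 ≈ 106.00%.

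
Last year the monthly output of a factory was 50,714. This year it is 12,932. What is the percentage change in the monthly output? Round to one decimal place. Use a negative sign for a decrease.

-74.5%

Change: 12,932 − 50,714 = -37,782.
Relative to the original: -37,782 ÷ 50,714 ≈ -74.5%.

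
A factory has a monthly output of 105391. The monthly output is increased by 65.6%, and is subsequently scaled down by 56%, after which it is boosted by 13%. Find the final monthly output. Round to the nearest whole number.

86775

65.6% increase: 105391 × 1.656 = 174527.496.
56% decrease: 174527.496 × 0.44 = 76792.09824.
13% increase: 76792.09824 × 1.13 = 86775.0710112 ≈ 86775.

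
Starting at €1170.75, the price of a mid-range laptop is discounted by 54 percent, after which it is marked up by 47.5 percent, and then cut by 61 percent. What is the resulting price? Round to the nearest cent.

Apply the 54% decrease: €1170.75 × 0.46 = €538.545.
47.5% increase: €538.545 × 1.475 = €794.353875.
Apply the 61% decrease: €794.353875 × 0.39 = €309.79801125 ≈ €309.80.

€309.80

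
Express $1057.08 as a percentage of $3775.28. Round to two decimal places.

$1057.08 ÷ $3775.28 ≈ 28.00%.

28.00%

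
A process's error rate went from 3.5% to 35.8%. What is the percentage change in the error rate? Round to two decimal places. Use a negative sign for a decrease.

The change is 35.8 − 3.5 = 32.3 percentage points.
Relative to the original 3.5%, that is 32.3 ÷ 3.5 ≈ 922.86%.

922.86%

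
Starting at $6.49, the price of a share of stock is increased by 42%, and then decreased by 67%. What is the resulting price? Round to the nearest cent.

42% increase: $6.49 × 1.42 = $9.2158.
After the 67% decrease: $9.2158 × 0.33 = $3.041214 ≈ $3.04.

$3.04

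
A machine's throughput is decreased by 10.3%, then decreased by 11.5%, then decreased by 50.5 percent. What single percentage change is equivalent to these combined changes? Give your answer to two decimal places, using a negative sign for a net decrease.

A 10.3% decrease multiplies by 0.897.
Then an 11.5% decrease: 0.897 × 0.885 = 0.793845.
Then a 50.5% decrease: 0.793845 × 0.495 = 0.392953275.
Overall factor 0.392953275, i.e. -60.70%.

-60.70%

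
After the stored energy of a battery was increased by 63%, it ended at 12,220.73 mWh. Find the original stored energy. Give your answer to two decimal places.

The overall multiplier applied was 1.63.
So the original stored energy was 12,220.73 ÷ 1.63 ≈ 7,497.38 mWh.

7,497.38 mWh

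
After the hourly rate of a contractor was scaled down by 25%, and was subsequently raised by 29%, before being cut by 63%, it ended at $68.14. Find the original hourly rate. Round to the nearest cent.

$190.35

The overall multiplier applied was 0.75 × 1.29 × 0.37 = 0.357975.
So the original hourly rate was $68.14 ÷ 0.357975 ≈ $190.35.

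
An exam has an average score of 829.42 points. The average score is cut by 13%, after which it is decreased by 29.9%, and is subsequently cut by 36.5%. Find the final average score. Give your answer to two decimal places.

321.21 points

After the 13% decrease: 829.42 × 0.87 = 721.5954.
After the 29.9% decrease: 721.5954 × 0.701 = 505.8383754.
After the 36.5% decrease: 505.8383754 × 0.635 = 321.207368379 ≈ 321.21.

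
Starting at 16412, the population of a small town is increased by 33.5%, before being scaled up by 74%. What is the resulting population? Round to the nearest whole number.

Apply the 33.5% increase: 16412 × 1.335 = 21910.02.
After the 74% increase: 21910.02 × 1.74 = 38123.4348 ≈ 38123.

38123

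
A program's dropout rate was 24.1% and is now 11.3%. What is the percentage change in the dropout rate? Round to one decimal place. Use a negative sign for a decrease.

-53.1%

The change is 11.3 − 24.1 = -12.8 percentage points.
Relative to the original 24.1%, that is -12.8 ÷ 24.1 ≈ -53.1%.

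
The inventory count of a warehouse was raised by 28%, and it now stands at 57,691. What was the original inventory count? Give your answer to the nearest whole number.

The overall multiplier applied was 1.28.
So the original inventory count was 57,691 ÷ 1.28 ≈ 45,071.

45,071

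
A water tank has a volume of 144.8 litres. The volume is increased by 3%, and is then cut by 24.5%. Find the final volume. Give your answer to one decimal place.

Each change multiplies by a factor: 1.03 × 0.755 = 0.77765.
144.8 × 0.77765 = 112.60372 ≈ 112.6.

112.6 litres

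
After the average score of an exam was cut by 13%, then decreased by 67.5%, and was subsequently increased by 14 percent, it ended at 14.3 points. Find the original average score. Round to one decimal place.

44.4 points

The overall multiplier applied was 0.87 × 0.325 × 1.14 = 0.322335.
So the original average score was 14.3 ÷ 0.322335 ≈ 44.4 points.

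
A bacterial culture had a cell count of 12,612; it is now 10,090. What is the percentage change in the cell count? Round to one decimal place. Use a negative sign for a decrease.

Change: 10,090 − 12,612 = -2,522.
Relative to the original: -2,522 ÷ 12,612 ≈ -20.0%.

-20.0%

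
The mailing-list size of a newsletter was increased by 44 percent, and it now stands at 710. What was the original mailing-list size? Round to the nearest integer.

The overall multiplier applied was 1.44.
So the original mailing-list size was 710 ÷ 1.44 ≈ 493.

493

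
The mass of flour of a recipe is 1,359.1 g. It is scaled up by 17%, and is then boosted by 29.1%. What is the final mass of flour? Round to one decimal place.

17% increase: 1,359.1 × 1.17 = 1590.147.
After the 29.1% increase: 1590.147 × 1.291 = 2052.879777 ≈ 2,052.9.

2,052.9 g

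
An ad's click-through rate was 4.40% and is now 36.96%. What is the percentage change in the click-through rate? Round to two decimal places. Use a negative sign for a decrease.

740.00%

The change is 36.96 − 4.40 = 32.56 percentage points.
Relative to the original 4.40%, that is 32.56 ÷ 4.40 = 740.00%.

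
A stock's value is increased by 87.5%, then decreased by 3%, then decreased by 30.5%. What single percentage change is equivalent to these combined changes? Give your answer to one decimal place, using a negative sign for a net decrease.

26.4%

The combined multiplier is 1.875 × 0.97 × 0.695 = 1.26403125.
That corresponds to an increase of 26.4%.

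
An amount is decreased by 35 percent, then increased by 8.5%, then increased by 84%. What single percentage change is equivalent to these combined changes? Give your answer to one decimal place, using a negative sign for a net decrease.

A 35% decrease multiplies by 0.65.
Then an 8.5% increase: 0.65 × 1.085 = 0.70525.
Then an 84% increase: 0.70525 × 1.84 = 1.29766.
Overall factor 1.29766, i.e. 29.8%.

29.8%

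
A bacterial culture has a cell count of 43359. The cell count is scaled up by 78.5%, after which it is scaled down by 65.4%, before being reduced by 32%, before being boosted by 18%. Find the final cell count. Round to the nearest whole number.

78.5% increase: 43359 × 1.785 = 77395.815.
Apply the 65.4% decrease: 77395.815 × 0.346 = 26778.95199.
After the 32% decrease: 26778.95199 × 0.68 = 18209.6873532.
After the 18% increase: 18209.6873532 × 1.18 = 21487.431076776 ≈ 21487.

21487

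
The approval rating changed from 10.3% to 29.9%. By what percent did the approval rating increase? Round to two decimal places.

The change is 29.9 − 10.3 = 19.6 percentage points.
Relative to the original 10.3%, that is 19.6 ÷ 10.3 ≈ 190.29%.
So the approval rating rose by 190.29%.

190.29%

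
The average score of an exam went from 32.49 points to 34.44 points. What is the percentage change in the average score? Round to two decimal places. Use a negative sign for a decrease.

Change: 34.44 − 32.49 = 1.95.
Relative to the original: 1.95 ÷ 32.49 ≈ 6.00%.

6.00%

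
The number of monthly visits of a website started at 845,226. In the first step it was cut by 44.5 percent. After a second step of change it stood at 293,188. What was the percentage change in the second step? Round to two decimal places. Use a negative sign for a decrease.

After the first step: 845,226 × 0.555 = 469100.43.
Second-step multiplier: 293,188 ÷ 469100.43 ≈ 0.625.
That is a change of -37.50%.

-37.50%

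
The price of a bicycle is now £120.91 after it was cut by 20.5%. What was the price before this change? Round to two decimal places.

The overall multiplier applied was 0.795.
So the original price was £120.91 ÷ 0.795 ≈ £152.09.

£152.09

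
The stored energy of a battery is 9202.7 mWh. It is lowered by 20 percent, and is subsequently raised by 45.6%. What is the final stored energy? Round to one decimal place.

20% decrease: 9202.7 × 0.8 = 7362.16.
Apply the 45.6% increase: 7362.16 × 1.456 = 10719.30496 ≈ 10719.3.

10719.3 mWh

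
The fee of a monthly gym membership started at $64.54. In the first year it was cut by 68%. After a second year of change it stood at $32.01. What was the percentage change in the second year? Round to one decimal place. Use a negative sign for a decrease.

55.0%

After the first year: $64.54 × 0.32 = $20.6528.
Second-year multiplier: $32.01 ÷ $20.6528 ≈ 1.54991.
That is a change of 55.0%.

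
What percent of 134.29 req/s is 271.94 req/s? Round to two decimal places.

271.94 req/s ÷ 134.29 req/s ≈ 202.50%.

202.50%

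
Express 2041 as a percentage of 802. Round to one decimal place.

254.5%

2041 ÷ 802 ≈ 254.5%.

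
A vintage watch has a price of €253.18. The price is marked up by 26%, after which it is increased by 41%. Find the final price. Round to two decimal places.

€449.80

After the 26% increase: €253.18 × 1.26 = €319.0068.
41% increase: €319.0068 × 1.41 = €449.799588 ≈ €449.80.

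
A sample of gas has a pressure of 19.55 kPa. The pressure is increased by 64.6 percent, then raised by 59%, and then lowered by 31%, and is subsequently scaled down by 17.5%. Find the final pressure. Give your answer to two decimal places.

After the 64.6% increase: 19.55 × 1.646 = 32.1793.
59% increase: 32.1793 × 1.59 = 51.165087.
After the 31% decrease: 51.165087 × 0.69 = 35.30391003.
17.5% decrease: 35.30391003 × 0.825 = 29.12572577475 ≈ 29.13.

29.13 kPa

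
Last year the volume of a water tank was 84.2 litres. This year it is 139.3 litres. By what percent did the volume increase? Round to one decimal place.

Change: 139.3 − 84.2 = 55.1.
Relative to the original: 55.1 ÷ 84.2 ≈ 65.4%.
So the volume increased by 65.4%.

65.4%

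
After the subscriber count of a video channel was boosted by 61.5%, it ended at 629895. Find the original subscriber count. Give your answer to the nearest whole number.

390028

The overall multiplier applied was 1.615.
So the original subscriber count was 629895 ÷ 1.615 ≈ 390028.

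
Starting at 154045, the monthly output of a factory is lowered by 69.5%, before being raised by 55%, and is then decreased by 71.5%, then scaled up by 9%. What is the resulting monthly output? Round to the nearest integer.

22623

Apply the 69.5% decrease: 154045 × 0.305 = 46983.725.
55% increase: 46983.725 × 1.55 = 72824.77375.
Apply the 71.5% decrease: 72824.77375 × 0.285 = 20755.06051875.
Apply the 9% increase: 20755.06051875 × 1.09 = 22623.0159654375 ≈ 22623.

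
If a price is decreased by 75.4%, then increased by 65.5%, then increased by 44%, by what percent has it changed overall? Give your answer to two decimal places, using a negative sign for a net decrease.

A 75.4% decrease multiplies by 0.246.
Then a 65.5% increase: 0.246 × 1.655 = 0.40713.
Then a 44% increase: 0.40713 × 1.44 = 0.5862672.
Overall factor 0.5862672, i.e. -41.37%.

-41.37%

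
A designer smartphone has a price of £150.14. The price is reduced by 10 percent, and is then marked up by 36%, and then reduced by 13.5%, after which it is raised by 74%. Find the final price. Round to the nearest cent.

£276.59

Each change multiplies by a factor: 0.9 × 1.36 × 0.865 × 1.74 = 1.8422424.
£150.14 × 1.8422424 = £276.594273936 ≈ £276.59.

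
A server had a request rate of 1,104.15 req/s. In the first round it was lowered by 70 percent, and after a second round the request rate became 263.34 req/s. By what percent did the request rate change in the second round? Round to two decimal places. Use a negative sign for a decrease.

-20.50%

After the first round: 1,104.15 × 0.3 = 331.245.
Second-round multiplier: 263.34 ÷ 331.245 ≈ 0.795001.
That is a change of -20.50%.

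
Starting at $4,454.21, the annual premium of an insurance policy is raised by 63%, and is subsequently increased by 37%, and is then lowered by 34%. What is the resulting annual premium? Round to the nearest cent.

After the 63% increase: $4,454.21 × 1.63 = $7260.3623.
After the 37% increase: $7260.3623 × 1.37 = $9946.696351.
34% decrease: $9946.696351 × 0.66 = $6564.81959166 ≈ $6,564.82.

$6,564.82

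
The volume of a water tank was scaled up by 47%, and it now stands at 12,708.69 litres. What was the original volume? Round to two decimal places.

8,645.37 litres

The overall multiplier applied was 1.47.
So the original volume was 12,708.69 ÷ 1.47 ≈ 8,645.37 litres.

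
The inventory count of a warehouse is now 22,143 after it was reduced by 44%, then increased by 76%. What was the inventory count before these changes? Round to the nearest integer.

22,467

The overall multiplier applied was 0.56 × 1.76 = 0.9856.
So the original inventory count was 22,143 ÷ 0.9856 ≈ 22,467.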